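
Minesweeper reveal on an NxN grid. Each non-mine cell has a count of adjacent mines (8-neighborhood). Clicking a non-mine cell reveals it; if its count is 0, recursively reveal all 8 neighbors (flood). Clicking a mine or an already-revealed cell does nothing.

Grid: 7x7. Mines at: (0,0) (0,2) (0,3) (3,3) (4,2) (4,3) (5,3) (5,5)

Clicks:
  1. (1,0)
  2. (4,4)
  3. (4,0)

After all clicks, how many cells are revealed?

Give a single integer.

Click 1 (1,0) count=1: revealed 1 new [(1,0)] -> total=1
Click 2 (4,4) count=4: revealed 1 new [(4,4)] -> total=2
Click 3 (4,0) count=0: revealed 16 new [(1,1) (1,2) (2,0) (2,1) (2,2) (3,0) (3,1) (3,2) (4,0) (4,1) (5,0) (5,1) (5,2) (6,0) (6,1) (6,2)] -> total=18

Answer: 18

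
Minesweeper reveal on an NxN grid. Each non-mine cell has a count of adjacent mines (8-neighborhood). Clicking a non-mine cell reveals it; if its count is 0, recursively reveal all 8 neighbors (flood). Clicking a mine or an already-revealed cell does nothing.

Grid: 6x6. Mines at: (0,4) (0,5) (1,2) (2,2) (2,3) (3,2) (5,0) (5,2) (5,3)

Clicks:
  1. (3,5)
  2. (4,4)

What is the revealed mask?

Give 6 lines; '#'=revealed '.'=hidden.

Click 1 (3,5) count=0: revealed 10 new [(1,4) (1,5) (2,4) (2,5) (3,4) (3,5) (4,4) (4,5) (5,4) (5,5)] -> total=10
Click 2 (4,4) count=1: revealed 0 new [(none)] -> total=10

Answer: ......
....##
....##
....##
....##
....##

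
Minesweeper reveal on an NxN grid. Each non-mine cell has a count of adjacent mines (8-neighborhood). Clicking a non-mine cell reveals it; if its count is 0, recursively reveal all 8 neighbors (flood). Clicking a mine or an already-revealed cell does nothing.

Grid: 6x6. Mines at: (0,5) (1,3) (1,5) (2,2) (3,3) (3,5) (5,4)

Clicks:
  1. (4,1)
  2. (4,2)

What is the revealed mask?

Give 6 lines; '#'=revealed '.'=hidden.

Answer: ###...
###...
##....
###...
####..
####..

Derivation:
Click 1 (4,1) count=0: revealed 19 new [(0,0) (0,1) (0,2) (1,0) (1,1) (1,2) (2,0) (2,1) (3,0) (3,1) (3,2) (4,0) (4,1) (4,2) (4,3) (5,0) (5,1) (5,2) (5,3)] -> total=19
Click 2 (4,2) count=1: revealed 0 new [(none)] -> total=19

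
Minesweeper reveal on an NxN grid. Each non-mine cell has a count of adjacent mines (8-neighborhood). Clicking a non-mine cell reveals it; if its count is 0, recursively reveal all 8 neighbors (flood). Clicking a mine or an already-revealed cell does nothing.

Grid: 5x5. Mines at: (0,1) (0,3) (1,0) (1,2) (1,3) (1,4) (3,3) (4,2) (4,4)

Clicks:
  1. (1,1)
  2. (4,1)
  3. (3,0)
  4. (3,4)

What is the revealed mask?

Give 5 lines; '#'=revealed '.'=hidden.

Click 1 (1,1) count=3: revealed 1 new [(1,1)] -> total=1
Click 2 (4,1) count=1: revealed 1 new [(4,1)] -> total=2
Click 3 (3,0) count=0: revealed 5 new [(2,0) (2,1) (3,0) (3,1) (4,0)] -> total=7
Click 4 (3,4) count=2: revealed 1 new [(3,4)] -> total=8

Answer: .....
.#...
##...
##..#
##...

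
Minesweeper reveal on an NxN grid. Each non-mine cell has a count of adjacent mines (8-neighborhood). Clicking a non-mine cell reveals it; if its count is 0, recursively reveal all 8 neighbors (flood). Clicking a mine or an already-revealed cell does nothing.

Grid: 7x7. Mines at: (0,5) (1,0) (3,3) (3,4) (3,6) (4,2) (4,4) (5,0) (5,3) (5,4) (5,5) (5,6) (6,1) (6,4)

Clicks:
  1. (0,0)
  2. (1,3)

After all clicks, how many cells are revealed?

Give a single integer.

Answer: 13

Derivation:
Click 1 (0,0) count=1: revealed 1 new [(0,0)] -> total=1
Click 2 (1,3) count=0: revealed 12 new [(0,1) (0,2) (0,3) (0,4) (1,1) (1,2) (1,3) (1,4) (2,1) (2,2) (2,3) (2,4)] -> total=13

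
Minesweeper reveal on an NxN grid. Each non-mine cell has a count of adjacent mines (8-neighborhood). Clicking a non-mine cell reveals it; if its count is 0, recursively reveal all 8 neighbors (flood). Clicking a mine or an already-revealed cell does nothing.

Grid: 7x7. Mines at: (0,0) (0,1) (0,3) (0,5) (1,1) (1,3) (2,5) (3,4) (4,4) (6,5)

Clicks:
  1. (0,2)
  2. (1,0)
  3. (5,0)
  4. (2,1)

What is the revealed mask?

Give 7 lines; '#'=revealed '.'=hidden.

Answer: ..#....
#......
####...
####...
####...
#####..
#####..

Derivation:
Click 1 (0,2) count=4: revealed 1 new [(0,2)] -> total=1
Click 2 (1,0) count=3: revealed 1 new [(1,0)] -> total=2
Click 3 (5,0) count=0: revealed 22 new [(2,0) (2,1) (2,2) (2,3) (3,0) (3,1) (3,2) (3,3) (4,0) (4,1) (4,2) (4,3) (5,0) (5,1) (5,2) (5,3) (5,4) (6,0) (6,1) (6,2) (6,3) (6,4)] -> total=24
Click 4 (2,1) count=1: revealed 0 new [(none)] -> total=24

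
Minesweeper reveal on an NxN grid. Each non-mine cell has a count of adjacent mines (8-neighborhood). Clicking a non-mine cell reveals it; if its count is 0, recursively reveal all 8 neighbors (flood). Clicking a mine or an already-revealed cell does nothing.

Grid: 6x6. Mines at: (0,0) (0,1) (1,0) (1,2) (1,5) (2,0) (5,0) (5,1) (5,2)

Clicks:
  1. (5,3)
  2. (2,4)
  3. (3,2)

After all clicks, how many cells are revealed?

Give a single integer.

Answer: 18

Derivation:
Click 1 (5,3) count=1: revealed 1 new [(5,3)] -> total=1
Click 2 (2,4) count=1: revealed 1 new [(2,4)] -> total=2
Click 3 (3,2) count=0: revealed 16 new [(2,1) (2,2) (2,3) (2,5) (3,1) (3,2) (3,3) (3,4) (3,5) (4,1) (4,2) (4,3) (4,4) (4,5) (5,4) (5,5)] -> total=18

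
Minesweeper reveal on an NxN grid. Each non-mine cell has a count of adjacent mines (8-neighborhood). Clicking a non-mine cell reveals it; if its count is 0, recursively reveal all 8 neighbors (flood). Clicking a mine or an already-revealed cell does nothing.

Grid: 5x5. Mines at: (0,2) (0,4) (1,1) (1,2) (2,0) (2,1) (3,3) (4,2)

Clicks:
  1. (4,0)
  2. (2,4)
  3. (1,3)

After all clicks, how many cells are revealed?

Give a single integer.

Click 1 (4,0) count=0: revealed 4 new [(3,0) (3,1) (4,0) (4,1)] -> total=4
Click 2 (2,4) count=1: revealed 1 new [(2,4)] -> total=5
Click 3 (1,3) count=3: revealed 1 new [(1,3)] -> total=6

Answer: 6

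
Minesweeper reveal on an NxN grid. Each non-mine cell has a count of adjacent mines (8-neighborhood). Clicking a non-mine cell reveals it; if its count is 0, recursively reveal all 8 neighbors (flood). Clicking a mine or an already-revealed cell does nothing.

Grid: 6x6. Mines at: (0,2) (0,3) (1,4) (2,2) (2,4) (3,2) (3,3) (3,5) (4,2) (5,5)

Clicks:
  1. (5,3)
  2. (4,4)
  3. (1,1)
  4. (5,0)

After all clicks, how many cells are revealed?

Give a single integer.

Click 1 (5,3) count=1: revealed 1 new [(5,3)] -> total=1
Click 2 (4,4) count=3: revealed 1 new [(4,4)] -> total=2
Click 3 (1,1) count=2: revealed 1 new [(1,1)] -> total=3
Click 4 (5,0) count=0: revealed 11 new [(0,0) (0,1) (1,0) (2,0) (2,1) (3,0) (3,1) (4,0) (4,1) (5,0) (5,1)] -> total=14

Answer: 14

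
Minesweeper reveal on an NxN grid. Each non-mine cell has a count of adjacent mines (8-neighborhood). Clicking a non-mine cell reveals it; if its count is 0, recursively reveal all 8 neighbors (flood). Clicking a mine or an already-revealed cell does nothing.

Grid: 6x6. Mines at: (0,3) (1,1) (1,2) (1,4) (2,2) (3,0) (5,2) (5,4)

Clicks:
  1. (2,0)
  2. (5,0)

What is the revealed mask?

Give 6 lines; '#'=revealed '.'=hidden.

Click 1 (2,0) count=2: revealed 1 new [(2,0)] -> total=1
Click 2 (5,0) count=0: revealed 4 new [(4,0) (4,1) (5,0) (5,1)] -> total=5

Answer: ......
......
#.....
......
##....
##....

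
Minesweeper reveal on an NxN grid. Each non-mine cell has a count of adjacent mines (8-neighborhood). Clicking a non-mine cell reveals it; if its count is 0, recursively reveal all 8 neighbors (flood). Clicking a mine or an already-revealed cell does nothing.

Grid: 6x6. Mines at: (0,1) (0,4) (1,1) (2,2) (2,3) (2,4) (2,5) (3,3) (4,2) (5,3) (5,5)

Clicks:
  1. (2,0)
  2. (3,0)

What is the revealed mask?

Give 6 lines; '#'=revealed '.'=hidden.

Answer: ......
......
##....
##....
##....
##....

Derivation:
Click 1 (2,0) count=1: revealed 1 new [(2,0)] -> total=1
Click 2 (3,0) count=0: revealed 7 new [(2,1) (3,0) (3,1) (4,0) (4,1) (5,0) (5,1)] -> total=8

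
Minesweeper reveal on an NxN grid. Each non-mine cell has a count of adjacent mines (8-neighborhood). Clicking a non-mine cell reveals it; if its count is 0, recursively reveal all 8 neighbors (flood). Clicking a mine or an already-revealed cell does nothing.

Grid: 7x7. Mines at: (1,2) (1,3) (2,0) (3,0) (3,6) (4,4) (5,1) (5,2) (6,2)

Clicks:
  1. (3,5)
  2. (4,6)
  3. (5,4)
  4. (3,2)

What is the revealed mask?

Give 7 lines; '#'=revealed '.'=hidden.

Click 1 (3,5) count=2: revealed 1 new [(3,5)] -> total=1
Click 2 (4,6) count=1: revealed 1 new [(4,6)] -> total=2
Click 3 (5,4) count=1: revealed 1 new [(5,4)] -> total=3
Click 4 (3,2) count=0: revealed 9 new [(2,1) (2,2) (2,3) (3,1) (3,2) (3,3) (4,1) (4,2) (4,3)] -> total=12

Answer: .......
.......
.###...
.###.#.
.###..#
....#..
.......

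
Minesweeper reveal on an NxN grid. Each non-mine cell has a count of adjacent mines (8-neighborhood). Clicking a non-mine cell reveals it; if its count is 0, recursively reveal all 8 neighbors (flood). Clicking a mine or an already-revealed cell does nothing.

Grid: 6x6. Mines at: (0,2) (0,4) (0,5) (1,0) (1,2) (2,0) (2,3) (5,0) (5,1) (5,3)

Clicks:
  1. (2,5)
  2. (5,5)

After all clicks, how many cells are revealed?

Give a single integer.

Answer: 10

Derivation:
Click 1 (2,5) count=0: revealed 10 new [(1,4) (1,5) (2,4) (2,5) (3,4) (3,5) (4,4) (4,5) (5,4) (5,5)] -> total=10
Click 2 (5,5) count=0: revealed 0 new [(none)] -> total=10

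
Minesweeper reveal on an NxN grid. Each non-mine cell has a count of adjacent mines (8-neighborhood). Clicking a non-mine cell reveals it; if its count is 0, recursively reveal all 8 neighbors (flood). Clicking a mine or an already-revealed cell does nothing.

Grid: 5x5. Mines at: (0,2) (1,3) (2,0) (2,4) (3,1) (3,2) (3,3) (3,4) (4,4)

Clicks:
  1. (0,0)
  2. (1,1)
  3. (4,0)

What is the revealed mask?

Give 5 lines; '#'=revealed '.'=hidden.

Click 1 (0,0) count=0: revealed 4 new [(0,0) (0,1) (1,0) (1,1)] -> total=4
Click 2 (1,1) count=2: revealed 0 new [(none)] -> total=4
Click 3 (4,0) count=1: revealed 1 new [(4,0)] -> total=5

Answer: ##...
##...
.....
.....
#....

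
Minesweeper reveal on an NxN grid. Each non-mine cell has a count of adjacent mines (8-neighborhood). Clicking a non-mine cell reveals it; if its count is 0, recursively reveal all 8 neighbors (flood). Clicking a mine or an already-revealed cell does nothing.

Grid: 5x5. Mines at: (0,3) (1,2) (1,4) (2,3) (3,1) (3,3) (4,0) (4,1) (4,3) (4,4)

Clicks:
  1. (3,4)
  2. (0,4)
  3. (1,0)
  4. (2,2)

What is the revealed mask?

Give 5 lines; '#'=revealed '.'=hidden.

Answer: ##..#
##...
###..
....#
.....

Derivation:
Click 1 (3,4) count=4: revealed 1 new [(3,4)] -> total=1
Click 2 (0,4) count=2: revealed 1 new [(0,4)] -> total=2
Click 3 (1,0) count=0: revealed 6 new [(0,0) (0,1) (1,0) (1,1) (2,0) (2,1)] -> total=8
Click 4 (2,2) count=4: revealed 1 new [(2,2)] -> total=9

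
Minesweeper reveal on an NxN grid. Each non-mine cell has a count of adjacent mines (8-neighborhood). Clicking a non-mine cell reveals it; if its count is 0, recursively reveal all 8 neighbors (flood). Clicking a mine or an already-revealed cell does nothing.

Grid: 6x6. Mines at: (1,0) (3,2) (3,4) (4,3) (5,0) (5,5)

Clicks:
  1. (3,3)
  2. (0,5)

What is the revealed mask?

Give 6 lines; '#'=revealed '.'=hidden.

Click 1 (3,3) count=3: revealed 1 new [(3,3)] -> total=1
Click 2 (0,5) count=0: revealed 15 new [(0,1) (0,2) (0,3) (0,4) (0,5) (1,1) (1,2) (1,3) (1,4) (1,5) (2,1) (2,2) (2,3) (2,4) (2,5)] -> total=16

Answer: .#####
.#####
.#####
...#..
......
......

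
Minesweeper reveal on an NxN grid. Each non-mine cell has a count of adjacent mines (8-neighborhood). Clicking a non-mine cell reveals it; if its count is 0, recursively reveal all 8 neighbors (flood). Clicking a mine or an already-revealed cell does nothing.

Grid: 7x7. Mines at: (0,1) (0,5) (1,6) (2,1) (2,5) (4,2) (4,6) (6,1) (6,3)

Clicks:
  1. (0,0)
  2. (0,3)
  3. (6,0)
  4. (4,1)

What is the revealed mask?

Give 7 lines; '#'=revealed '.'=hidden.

Answer: #.###..
..###..
..###..
..###..
.#.....
.......
#......

Derivation:
Click 1 (0,0) count=1: revealed 1 new [(0,0)] -> total=1
Click 2 (0,3) count=0: revealed 12 new [(0,2) (0,3) (0,4) (1,2) (1,3) (1,4) (2,2) (2,3) (2,4) (3,2) (3,3) (3,4)] -> total=13
Click 3 (6,0) count=1: revealed 1 new [(6,0)] -> total=14
Click 4 (4,1) count=1: revealed 1 new [(4,1)] -> total=15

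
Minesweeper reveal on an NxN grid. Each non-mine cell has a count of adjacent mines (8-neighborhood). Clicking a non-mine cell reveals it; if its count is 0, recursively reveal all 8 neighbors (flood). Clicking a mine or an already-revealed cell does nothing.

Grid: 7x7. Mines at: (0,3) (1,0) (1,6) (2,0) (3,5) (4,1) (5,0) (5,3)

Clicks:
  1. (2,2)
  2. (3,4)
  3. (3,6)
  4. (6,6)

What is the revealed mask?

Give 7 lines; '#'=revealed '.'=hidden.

Answer: .......
.####..
.####..
.####.#
..#####
....###
....###

Derivation:
Click 1 (2,2) count=0: revealed 15 new [(1,1) (1,2) (1,3) (1,4) (2,1) (2,2) (2,3) (2,4) (3,1) (3,2) (3,3) (3,4) (4,2) (4,3) (4,4)] -> total=15
Click 2 (3,4) count=1: revealed 0 new [(none)] -> total=15
Click 3 (3,6) count=1: revealed 1 new [(3,6)] -> total=16
Click 4 (6,6) count=0: revealed 8 new [(4,5) (4,6) (5,4) (5,5) (5,6) (6,4) (6,5) (6,6)] -> total=24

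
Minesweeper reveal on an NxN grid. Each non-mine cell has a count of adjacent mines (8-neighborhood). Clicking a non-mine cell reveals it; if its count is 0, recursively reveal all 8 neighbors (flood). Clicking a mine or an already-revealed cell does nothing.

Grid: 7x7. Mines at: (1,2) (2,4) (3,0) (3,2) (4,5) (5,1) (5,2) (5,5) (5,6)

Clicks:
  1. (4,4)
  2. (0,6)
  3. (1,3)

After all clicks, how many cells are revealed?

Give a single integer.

Click 1 (4,4) count=2: revealed 1 new [(4,4)] -> total=1
Click 2 (0,6) count=0: revealed 12 new [(0,3) (0,4) (0,5) (0,6) (1,3) (1,4) (1,5) (1,6) (2,5) (2,6) (3,5) (3,6)] -> total=13
Click 3 (1,3) count=2: revealed 0 new [(none)] -> total=13

Answer: 13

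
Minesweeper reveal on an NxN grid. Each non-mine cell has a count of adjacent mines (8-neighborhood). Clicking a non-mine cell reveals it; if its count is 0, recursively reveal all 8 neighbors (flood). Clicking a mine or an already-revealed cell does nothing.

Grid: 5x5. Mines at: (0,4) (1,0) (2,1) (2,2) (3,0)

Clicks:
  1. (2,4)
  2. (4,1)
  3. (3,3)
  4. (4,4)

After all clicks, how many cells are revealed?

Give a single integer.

Answer: 12

Derivation:
Click 1 (2,4) count=0: revealed 12 new [(1,3) (1,4) (2,3) (2,4) (3,1) (3,2) (3,3) (3,4) (4,1) (4,2) (4,3) (4,4)] -> total=12
Click 2 (4,1) count=1: revealed 0 new [(none)] -> total=12
Click 3 (3,3) count=1: revealed 0 new [(none)] -> total=12
Click 4 (4,4) count=0: revealed 0 new [(none)] -> total=12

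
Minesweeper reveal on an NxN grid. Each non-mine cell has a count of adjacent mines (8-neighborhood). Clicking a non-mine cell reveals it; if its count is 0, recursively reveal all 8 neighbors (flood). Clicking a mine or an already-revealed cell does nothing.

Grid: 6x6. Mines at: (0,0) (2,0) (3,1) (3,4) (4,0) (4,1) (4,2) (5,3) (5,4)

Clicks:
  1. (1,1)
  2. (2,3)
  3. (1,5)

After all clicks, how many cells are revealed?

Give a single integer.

Answer: 15

Derivation:
Click 1 (1,1) count=2: revealed 1 new [(1,1)] -> total=1
Click 2 (2,3) count=1: revealed 1 new [(2,3)] -> total=2
Click 3 (1,5) count=0: revealed 13 new [(0,1) (0,2) (0,3) (0,4) (0,5) (1,2) (1,3) (1,4) (1,5) (2,1) (2,2) (2,4) (2,5)] -> total=15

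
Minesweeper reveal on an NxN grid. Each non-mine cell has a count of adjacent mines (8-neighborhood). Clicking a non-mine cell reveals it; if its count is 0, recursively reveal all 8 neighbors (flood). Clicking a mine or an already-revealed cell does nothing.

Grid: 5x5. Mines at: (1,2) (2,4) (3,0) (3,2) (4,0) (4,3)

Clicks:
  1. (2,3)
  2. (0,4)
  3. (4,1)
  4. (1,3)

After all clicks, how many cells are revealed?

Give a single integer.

Click 1 (2,3) count=3: revealed 1 new [(2,3)] -> total=1
Click 2 (0,4) count=0: revealed 4 new [(0,3) (0,4) (1,3) (1,4)] -> total=5
Click 3 (4,1) count=3: revealed 1 new [(4,1)] -> total=6
Click 4 (1,3) count=2: revealed 0 new [(none)] -> total=6

Answer: 6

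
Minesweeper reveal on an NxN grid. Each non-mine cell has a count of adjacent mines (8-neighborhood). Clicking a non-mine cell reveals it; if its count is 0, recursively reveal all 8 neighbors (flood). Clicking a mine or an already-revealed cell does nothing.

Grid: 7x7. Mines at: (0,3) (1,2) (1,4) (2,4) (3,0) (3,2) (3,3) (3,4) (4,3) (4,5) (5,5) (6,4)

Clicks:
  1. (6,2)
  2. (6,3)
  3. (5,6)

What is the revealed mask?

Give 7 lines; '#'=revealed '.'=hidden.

Click 1 (6,2) count=0: revealed 11 new [(4,0) (4,1) (4,2) (5,0) (5,1) (5,2) (5,3) (6,0) (6,1) (6,2) (6,3)] -> total=11
Click 2 (6,3) count=1: revealed 0 new [(none)] -> total=11
Click 3 (5,6) count=2: revealed 1 new [(5,6)] -> total=12

Answer: .......
.......
.......
.......
###....
####..#
####...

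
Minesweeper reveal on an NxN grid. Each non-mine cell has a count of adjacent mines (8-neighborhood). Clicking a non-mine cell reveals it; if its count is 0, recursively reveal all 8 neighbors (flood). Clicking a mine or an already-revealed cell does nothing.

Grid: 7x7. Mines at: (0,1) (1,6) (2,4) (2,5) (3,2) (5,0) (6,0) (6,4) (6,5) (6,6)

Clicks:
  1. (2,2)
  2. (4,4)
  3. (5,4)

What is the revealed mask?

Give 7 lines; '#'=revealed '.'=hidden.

Click 1 (2,2) count=1: revealed 1 new [(2,2)] -> total=1
Click 2 (4,4) count=0: revealed 12 new [(3,3) (3,4) (3,5) (3,6) (4,3) (4,4) (4,5) (4,6) (5,3) (5,4) (5,5) (5,6)] -> total=13
Click 3 (5,4) count=2: revealed 0 new [(none)] -> total=13

Answer: .......
.......
..#....
...####
...####
...####
.......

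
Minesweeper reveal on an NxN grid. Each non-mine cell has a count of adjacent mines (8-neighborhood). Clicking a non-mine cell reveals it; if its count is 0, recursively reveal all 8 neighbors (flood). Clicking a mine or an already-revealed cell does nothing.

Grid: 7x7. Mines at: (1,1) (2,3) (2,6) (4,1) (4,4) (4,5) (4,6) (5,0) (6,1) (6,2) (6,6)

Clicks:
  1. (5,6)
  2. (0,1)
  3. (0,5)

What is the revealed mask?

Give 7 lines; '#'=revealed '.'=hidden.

Click 1 (5,6) count=3: revealed 1 new [(5,6)] -> total=1
Click 2 (0,1) count=1: revealed 1 new [(0,1)] -> total=2
Click 3 (0,5) count=0: revealed 10 new [(0,2) (0,3) (0,4) (0,5) (0,6) (1,2) (1,3) (1,4) (1,5) (1,6)] -> total=12

Answer: .######
..#####
.......
.......
.......
......#
.......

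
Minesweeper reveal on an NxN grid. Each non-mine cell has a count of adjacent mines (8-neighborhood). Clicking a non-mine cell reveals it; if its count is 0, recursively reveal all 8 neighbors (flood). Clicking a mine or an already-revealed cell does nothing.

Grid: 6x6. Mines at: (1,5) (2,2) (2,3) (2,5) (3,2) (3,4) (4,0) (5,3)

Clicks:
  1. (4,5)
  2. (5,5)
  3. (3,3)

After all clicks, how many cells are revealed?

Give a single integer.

Answer: 5

Derivation:
Click 1 (4,5) count=1: revealed 1 new [(4,5)] -> total=1
Click 2 (5,5) count=0: revealed 3 new [(4,4) (5,4) (5,5)] -> total=4
Click 3 (3,3) count=4: revealed 1 new [(3,3)] -> total=5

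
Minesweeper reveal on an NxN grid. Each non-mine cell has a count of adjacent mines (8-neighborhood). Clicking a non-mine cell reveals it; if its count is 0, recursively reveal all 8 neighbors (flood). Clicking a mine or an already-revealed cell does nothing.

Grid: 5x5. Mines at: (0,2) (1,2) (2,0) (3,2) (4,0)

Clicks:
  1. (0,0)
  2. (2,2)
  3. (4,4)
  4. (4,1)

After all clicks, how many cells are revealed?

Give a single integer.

Click 1 (0,0) count=0: revealed 4 new [(0,0) (0,1) (1,0) (1,1)] -> total=4
Click 2 (2,2) count=2: revealed 1 new [(2,2)] -> total=5
Click 3 (4,4) count=0: revealed 10 new [(0,3) (0,4) (1,3) (1,4) (2,3) (2,4) (3,3) (3,4) (4,3) (4,4)] -> total=15
Click 4 (4,1) count=2: revealed 1 new [(4,1)] -> total=16

Answer: 16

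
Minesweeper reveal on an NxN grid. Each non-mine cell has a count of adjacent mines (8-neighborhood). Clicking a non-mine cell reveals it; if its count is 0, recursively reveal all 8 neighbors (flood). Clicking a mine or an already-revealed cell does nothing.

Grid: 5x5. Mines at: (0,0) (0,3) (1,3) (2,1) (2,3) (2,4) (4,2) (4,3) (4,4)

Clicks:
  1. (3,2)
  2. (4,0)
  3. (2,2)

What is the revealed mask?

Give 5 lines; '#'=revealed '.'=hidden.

Answer: .....
.....
..#..
###..
##...

Derivation:
Click 1 (3,2) count=4: revealed 1 new [(3,2)] -> total=1
Click 2 (4,0) count=0: revealed 4 new [(3,0) (3,1) (4,0) (4,1)] -> total=5
Click 3 (2,2) count=3: revealed 1 new [(2,2)] -> total=6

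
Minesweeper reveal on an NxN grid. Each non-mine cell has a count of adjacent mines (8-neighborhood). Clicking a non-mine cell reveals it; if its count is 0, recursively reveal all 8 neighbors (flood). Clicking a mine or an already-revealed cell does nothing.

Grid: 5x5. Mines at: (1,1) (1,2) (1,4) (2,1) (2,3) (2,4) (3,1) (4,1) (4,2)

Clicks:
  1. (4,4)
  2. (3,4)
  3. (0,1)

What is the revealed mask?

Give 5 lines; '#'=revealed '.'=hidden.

Click 1 (4,4) count=0: revealed 4 new [(3,3) (3,4) (4,3) (4,4)] -> total=4
Click 2 (3,4) count=2: revealed 0 new [(none)] -> total=4
Click 3 (0,1) count=2: revealed 1 new [(0,1)] -> total=5

Answer: .#...
.....
.....
...##
...##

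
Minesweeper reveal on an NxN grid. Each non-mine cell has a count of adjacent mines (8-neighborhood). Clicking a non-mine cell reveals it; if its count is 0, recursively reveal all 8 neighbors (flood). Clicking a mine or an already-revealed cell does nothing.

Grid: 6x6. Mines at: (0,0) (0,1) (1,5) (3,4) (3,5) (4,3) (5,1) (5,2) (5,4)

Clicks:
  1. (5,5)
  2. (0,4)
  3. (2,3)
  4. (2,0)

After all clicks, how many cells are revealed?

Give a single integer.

Answer: 21

Derivation:
Click 1 (5,5) count=1: revealed 1 new [(5,5)] -> total=1
Click 2 (0,4) count=1: revealed 1 new [(0,4)] -> total=2
Click 3 (2,3) count=1: revealed 1 new [(2,3)] -> total=3
Click 4 (2,0) count=0: revealed 18 new [(0,2) (0,3) (1,0) (1,1) (1,2) (1,3) (1,4) (2,0) (2,1) (2,2) (2,4) (3,0) (3,1) (3,2) (3,3) (4,0) (4,1) (4,2)] -> total=21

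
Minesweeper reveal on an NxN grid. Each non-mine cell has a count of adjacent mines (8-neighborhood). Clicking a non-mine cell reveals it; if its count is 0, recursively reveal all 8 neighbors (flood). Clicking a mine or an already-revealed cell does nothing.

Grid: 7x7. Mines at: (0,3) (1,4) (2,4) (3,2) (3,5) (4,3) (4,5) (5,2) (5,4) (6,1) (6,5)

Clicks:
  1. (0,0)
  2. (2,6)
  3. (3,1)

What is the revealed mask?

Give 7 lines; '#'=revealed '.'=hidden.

Click 1 (0,0) count=0: revealed 15 new [(0,0) (0,1) (0,2) (1,0) (1,1) (1,2) (2,0) (2,1) (2,2) (3,0) (3,1) (4,0) (4,1) (5,0) (5,1)] -> total=15
Click 2 (2,6) count=1: revealed 1 new [(2,6)] -> total=16
Click 3 (3,1) count=1: revealed 0 new [(none)] -> total=16

Answer: ###....
###....
###...#
##.....
##.....
##.....
.......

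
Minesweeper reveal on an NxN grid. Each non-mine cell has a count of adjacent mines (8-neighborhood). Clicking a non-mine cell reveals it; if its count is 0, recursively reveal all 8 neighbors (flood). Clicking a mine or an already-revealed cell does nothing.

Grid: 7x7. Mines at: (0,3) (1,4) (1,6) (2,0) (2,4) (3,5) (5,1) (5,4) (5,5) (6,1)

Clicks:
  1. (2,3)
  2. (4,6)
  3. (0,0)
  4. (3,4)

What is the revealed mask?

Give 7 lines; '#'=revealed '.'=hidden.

Click 1 (2,3) count=2: revealed 1 new [(2,3)] -> total=1
Click 2 (4,6) count=2: revealed 1 new [(4,6)] -> total=2
Click 3 (0,0) count=0: revealed 6 new [(0,0) (0,1) (0,2) (1,0) (1,1) (1,2)] -> total=8
Click 4 (3,4) count=2: revealed 1 new [(3,4)] -> total=9

Answer: ###....
###....
...#...
....#..
......#
.......
.......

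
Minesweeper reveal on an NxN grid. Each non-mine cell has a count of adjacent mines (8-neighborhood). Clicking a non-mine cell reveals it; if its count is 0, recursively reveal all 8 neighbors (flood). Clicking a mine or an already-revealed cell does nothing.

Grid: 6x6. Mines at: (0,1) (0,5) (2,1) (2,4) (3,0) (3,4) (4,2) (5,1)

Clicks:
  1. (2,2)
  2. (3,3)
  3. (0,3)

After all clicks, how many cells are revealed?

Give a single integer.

Click 1 (2,2) count=1: revealed 1 new [(2,2)] -> total=1
Click 2 (3,3) count=3: revealed 1 new [(3,3)] -> total=2
Click 3 (0,3) count=0: revealed 6 new [(0,2) (0,3) (0,4) (1,2) (1,3) (1,4)] -> total=8

Answer: 8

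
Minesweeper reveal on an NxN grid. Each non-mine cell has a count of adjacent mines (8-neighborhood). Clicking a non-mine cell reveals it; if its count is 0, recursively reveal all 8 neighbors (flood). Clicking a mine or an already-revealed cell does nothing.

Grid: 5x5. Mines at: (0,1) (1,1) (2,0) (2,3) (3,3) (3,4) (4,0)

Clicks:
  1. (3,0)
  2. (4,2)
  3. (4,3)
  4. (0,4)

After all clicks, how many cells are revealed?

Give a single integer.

Click 1 (3,0) count=2: revealed 1 new [(3,0)] -> total=1
Click 2 (4,2) count=1: revealed 1 new [(4,2)] -> total=2
Click 3 (4,3) count=2: revealed 1 new [(4,3)] -> total=3
Click 4 (0,4) count=0: revealed 6 new [(0,2) (0,3) (0,4) (1,2) (1,3) (1,4)] -> total=9

Answer: 9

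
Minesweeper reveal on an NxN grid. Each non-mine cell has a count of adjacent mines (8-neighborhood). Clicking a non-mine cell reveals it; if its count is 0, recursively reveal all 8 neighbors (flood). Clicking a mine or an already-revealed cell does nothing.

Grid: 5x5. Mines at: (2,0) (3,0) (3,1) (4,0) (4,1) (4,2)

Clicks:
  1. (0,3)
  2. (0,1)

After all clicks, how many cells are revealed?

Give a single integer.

Click 1 (0,3) count=0: revealed 19 new [(0,0) (0,1) (0,2) (0,3) (0,4) (1,0) (1,1) (1,2) (1,3) (1,4) (2,1) (2,2) (2,3) (2,4) (3,2) (3,3) (3,4) (4,3) (4,4)] -> total=19
Click 2 (0,1) count=0: revealed 0 new [(none)] -> total=19

Answer: 19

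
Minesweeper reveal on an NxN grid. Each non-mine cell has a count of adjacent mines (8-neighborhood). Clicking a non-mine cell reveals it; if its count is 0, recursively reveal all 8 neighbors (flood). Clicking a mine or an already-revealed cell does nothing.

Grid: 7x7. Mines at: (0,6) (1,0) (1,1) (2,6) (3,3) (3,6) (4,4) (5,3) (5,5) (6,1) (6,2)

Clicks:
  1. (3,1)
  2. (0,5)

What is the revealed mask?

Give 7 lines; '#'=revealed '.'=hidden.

Click 1 (3,1) count=0: revealed 12 new [(2,0) (2,1) (2,2) (3,0) (3,1) (3,2) (4,0) (4,1) (4,2) (5,0) (5,1) (5,2)] -> total=12
Click 2 (0,5) count=1: revealed 1 new [(0,5)] -> total=13

Answer: .....#.
.......
###....
###....
###....
###....
.......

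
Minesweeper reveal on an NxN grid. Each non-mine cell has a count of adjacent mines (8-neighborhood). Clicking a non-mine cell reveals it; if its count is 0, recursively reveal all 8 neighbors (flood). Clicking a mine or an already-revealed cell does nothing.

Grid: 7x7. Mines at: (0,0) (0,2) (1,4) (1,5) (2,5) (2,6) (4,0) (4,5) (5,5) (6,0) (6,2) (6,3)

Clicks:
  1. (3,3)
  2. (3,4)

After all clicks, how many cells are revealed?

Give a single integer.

Answer: 22

Derivation:
Click 1 (3,3) count=0: revealed 22 new [(1,0) (1,1) (1,2) (1,3) (2,0) (2,1) (2,2) (2,3) (2,4) (3,0) (3,1) (3,2) (3,3) (3,4) (4,1) (4,2) (4,3) (4,4) (5,1) (5,2) (5,3) (5,4)] -> total=22
Click 2 (3,4) count=2: revealed 0 new [(none)] -> total=22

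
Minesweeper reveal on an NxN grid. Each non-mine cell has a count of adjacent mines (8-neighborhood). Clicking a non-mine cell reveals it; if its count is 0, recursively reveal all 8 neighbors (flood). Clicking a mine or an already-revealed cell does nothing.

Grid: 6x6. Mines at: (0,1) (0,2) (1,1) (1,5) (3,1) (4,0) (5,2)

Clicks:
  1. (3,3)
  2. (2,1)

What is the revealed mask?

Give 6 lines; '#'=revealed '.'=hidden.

Answer: ......
..###.
.#####
..####
..####
...###

Derivation:
Click 1 (3,3) count=0: revealed 18 new [(1,2) (1,3) (1,4) (2,2) (2,3) (2,4) (2,5) (3,2) (3,3) (3,4) (3,5) (4,2) (4,3) (4,4) (4,5) (5,3) (5,4) (5,5)] -> total=18
Click 2 (2,1) count=2: revealed 1 new [(2,1)] -> total=19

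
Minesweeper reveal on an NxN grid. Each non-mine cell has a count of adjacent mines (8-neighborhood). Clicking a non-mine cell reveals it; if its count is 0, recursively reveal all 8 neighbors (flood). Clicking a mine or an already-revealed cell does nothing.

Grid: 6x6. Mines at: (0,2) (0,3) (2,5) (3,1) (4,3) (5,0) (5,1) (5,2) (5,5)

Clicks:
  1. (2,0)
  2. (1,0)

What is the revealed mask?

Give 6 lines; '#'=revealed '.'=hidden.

Answer: ##....
##....
##....
......
......
......

Derivation:
Click 1 (2,0) count=1: revealed 1 new [(2,0)] -> total=1
Click 2 (1,0) count=0: revealed 5 new [(0,0) (0,1) (1,0) (1,1) (2,1)] -> total=6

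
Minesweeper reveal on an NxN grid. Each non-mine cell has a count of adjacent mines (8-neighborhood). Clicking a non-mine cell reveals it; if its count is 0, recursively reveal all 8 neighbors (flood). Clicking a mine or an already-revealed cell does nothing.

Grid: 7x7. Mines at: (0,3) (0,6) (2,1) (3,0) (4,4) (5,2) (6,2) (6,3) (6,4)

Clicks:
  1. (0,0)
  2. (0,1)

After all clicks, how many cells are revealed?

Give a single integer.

Click 1 (0,0) count=0: revealed 6 new [(0,0) (0,1) (0,2) (1,0) (1,1) (1,2)] -> total=6
Click 2 (0,1) count=0: revealed 0 new [(none)] -> total=6

Answer: 6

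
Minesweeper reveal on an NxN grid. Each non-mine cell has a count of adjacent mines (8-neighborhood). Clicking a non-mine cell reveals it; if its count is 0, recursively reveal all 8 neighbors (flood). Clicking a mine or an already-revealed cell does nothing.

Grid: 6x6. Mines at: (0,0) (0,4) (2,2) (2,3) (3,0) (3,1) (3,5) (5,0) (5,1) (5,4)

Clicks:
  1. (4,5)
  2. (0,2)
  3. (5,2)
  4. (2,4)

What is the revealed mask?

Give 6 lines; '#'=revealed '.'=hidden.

Answer: .###..
.###..
....#.
......
.....#
..#...

Derivation:
Click 1 (4,5) count=2: revealed 1 new [(4,5)] -> total=1
Click 2 (0,2) count=0: revealed 6 new [(0,1) (0,2) (0,3) (1,1) (1,2) (1,3)] -> total=7
Click 3 (5,2) count=1: revealed 1 new [(5,2)] -> total=8
Click 4 (2,4) count=2: revealed 1 new [(2,4)] -> total=9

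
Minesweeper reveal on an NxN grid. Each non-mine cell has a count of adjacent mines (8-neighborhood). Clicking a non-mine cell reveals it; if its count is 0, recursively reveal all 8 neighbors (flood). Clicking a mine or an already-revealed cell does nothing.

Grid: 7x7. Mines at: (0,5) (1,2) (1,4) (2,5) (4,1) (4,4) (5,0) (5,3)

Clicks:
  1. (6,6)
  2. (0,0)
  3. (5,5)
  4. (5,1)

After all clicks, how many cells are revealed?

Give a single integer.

Click 1 (6,6) count=0: revealed 10 new [(3,5) (3,6) (4,5) (4,6) (5,4) (5,5) (5,6) (6,4) (6,5) (6,6)] -> total=10
Click 2 (0,0) count=0: revealed 8 new [(0,0) (0,1) (1,0) (1,1) (2,0) (2,1) (3,0) (3,1)] -> total=18
Click 3 (5,5) count=1: revealed 0 new [(none)] -> total=18
Click 4 (5,1) count=2: revealed 1 new [(5,1)] -> total=19

Answer: 19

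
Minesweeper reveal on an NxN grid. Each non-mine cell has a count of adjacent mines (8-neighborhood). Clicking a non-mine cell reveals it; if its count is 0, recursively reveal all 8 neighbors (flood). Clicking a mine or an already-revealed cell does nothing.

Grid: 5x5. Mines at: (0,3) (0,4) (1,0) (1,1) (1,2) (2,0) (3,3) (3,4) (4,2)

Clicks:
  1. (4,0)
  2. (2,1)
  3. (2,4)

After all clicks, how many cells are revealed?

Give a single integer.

Click 1 (4,0) count=0: revealed 4 new [(3,0) (3,1) (4,0) (4,1)] -> total=4
Click 2 (2,1) count=4: revealed 1 new [(2,1)] -> total=5
Click 3 (2,4) count=2: revealed 1 new [(2,4)] -> total=6

Answer: 6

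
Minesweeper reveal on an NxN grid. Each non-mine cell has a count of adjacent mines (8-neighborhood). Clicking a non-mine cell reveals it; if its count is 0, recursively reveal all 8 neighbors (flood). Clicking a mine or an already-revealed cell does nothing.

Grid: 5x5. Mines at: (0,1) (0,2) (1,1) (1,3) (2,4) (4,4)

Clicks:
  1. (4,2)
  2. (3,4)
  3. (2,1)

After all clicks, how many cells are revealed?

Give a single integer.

Answer: 13

Derivation:
Click 1 (4,2) count=0: revealed 12 new [(2,0) (2,1) (2,2) (2,3) (3,0) (3,1) (3,2) (3,3) (4,0) (4,1) (4,2) (4,3)] -> total=12
Click 2 (3,4) count=2: revealed 1 new [(3,4)] -> total=13
Click 3 (2,1) count=1: revealed 0 new [(none)] -> total=13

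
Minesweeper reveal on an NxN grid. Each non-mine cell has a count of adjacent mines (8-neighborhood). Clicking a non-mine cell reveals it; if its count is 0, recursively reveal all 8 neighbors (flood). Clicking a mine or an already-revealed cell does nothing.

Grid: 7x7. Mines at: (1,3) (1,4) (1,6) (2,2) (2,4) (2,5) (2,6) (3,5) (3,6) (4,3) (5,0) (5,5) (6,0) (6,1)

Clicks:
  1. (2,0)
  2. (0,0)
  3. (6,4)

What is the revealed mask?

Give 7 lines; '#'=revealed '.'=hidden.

Answer: ###....
###....
##.....
##.....
##.....
.......
....#..

Derivation:
Click 1 (2,0) count=0: revealed 12 new [(0,0) (0,1) (0,2) (1,0) (1,1) (1,2) (2,0) (2,1) (3,0) (3,1) (4,0) (4,1)] -> total=12
Click 2 (0,0) count=0: revealed 0 new [(none)] -> total=12
Click 3 (6,4) count=1: revealed 1 new [(6,4)] -> total=13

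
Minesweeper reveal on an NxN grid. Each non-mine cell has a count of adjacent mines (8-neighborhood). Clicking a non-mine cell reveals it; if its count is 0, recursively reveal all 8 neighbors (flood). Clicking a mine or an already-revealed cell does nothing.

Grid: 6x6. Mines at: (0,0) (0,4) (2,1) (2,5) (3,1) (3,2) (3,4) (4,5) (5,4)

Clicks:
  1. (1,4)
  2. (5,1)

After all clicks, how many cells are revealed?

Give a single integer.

Answer: 9

Derivation:
Click 1 (1,4) count=2: revealed 1 new [(1,4)] -> total=1
Click 2 (5,1) count=0: revealed 8 new [(4,0) (4,1) (4,2) (4,3) (5,0) (5,1) (5,2) (5,3)] -> total=9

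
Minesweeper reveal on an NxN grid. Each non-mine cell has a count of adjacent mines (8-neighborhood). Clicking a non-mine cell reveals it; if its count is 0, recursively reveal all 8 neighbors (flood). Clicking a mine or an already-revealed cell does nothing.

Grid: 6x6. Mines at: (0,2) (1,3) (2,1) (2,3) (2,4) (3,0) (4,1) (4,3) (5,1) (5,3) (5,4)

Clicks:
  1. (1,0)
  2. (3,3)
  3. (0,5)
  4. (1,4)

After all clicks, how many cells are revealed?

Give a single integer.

Click 1 (1,0) count=1: revealed 1 new [(1,0)] -> total=1
Click 2 (3,3) count=3: revealed 1 new [(3,3)] -> total=2
Click 3 (0,5) count=0: revealed 4 new [(0,4) (0,5) (1,4) (1,5)] -> total=6
Click 4 (1,4) count=3: revealed 0 new [(none)] -> total=6

Answer: 6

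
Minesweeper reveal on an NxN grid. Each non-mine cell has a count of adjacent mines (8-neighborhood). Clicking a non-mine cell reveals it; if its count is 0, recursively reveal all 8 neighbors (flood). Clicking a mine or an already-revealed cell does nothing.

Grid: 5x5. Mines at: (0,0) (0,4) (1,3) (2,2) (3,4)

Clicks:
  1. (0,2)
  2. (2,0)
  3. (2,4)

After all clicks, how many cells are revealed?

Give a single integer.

Answer: 14

Derivation:
Click 1 (0,2) count=1: revealed 1 new [(0,2)] -> total=1
Click 2 (2,0) count=0: revealed 12 new [(1,0) (1,1) (2,0) (2,1) (3,0) (3,1) (3,2) (3,3) (4,0) (4,1) (4,2) (4,3)] -> total=13
Click 3 (2,4) count=2: revealed 1 new [(2,4)] -> total=14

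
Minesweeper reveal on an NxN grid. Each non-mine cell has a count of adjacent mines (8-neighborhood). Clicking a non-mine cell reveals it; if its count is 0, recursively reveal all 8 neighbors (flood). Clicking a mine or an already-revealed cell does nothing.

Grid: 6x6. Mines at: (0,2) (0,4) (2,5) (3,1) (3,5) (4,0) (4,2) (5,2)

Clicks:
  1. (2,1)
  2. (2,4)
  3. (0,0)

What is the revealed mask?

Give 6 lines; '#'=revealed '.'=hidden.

Click 1 (2,1) count=1: revealed 1 new [(2,1)] -> total=1
Click 2 (2,4) count=2: revealed 1 new [(2,4)] -> total=2
Click 3 (0,0) count=0: revealed 5 new [(0,0) (0,1) (1,0) (1,1) (2,0)] -> total=7

Answer: ##....
##....
##..#.
......
......
......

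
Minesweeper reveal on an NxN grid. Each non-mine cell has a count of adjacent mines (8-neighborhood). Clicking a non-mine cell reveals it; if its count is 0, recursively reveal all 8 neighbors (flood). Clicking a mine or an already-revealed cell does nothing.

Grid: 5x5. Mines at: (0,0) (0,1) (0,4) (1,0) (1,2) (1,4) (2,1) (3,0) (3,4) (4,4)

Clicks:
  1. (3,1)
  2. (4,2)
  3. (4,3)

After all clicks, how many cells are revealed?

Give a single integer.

Click 1 (3,1) count=2: revealed 1 new [(3,1)] -> total=1
Click 2 (4,2) count=0: revealed 5 new [(3,2) (3,3) (4,1) (4,2) (4,3)] -> total=6
Click 3 (4,3) count=2: revealed 0 new [(none)] -> total=6

Answer: 6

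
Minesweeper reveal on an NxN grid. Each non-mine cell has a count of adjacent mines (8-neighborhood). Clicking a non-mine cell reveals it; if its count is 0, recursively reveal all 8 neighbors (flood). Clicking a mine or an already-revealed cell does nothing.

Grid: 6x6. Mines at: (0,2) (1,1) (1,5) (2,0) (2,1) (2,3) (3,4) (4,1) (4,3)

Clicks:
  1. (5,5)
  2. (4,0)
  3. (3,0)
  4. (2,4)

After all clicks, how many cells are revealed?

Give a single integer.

Click 1 (5,5) count=0: revealed 4 new [(4,4) (4,5) (5,4) (5,5)] -> total=4
Click 2 (4,0) count=1: revealed 1 new [(4,0)] -> total=5
Click 3 (3,0) count=3: revealed 1 new [(3,0)] -> total=6
Click 4 (2,4) count=3: revealed 1 new [(2,4)] -> total=7

Answer: 7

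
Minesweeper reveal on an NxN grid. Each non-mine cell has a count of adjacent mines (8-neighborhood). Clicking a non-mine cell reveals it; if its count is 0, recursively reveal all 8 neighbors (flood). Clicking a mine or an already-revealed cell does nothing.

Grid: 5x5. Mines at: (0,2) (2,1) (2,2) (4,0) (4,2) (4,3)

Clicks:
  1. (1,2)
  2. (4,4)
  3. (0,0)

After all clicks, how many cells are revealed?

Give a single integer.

Answer: 6

Derivation:
Click 1 (1,2) count=3: revealed 1 new [(1,2)] -> total=1
Click 2 (4,4) count=1: revealed 1 new [(4,4)] -> total=2
Click 3 (0,0) count=0: revealed 4 new [(0,0) (0,1) (1,0) (1,1)] -> total=6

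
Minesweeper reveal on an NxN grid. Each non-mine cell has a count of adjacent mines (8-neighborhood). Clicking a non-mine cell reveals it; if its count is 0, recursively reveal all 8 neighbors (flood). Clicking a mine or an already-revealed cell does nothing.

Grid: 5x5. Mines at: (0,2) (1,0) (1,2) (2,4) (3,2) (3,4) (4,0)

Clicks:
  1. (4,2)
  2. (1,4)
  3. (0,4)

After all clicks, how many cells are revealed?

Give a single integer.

Answer: 5

Derivation:
Click 1 (4,2) count=1: revealed 1 new [(4,2)] -> total=1
Click 2 (1,4) count=1: revealed 1 new [(1,4)] -> total=2
Click 3 (0,4) count=0: revealed 3 new [(0,3) (0,4) (1,3)] -> total=5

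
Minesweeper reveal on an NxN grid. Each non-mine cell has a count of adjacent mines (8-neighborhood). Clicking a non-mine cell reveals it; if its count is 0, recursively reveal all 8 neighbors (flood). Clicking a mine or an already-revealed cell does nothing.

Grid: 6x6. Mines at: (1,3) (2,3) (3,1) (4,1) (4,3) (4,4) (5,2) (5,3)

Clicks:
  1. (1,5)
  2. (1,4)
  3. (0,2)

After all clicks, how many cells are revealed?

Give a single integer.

Click 1 (1,5) count=0: revealed 8 new [(0,4) (0,5) (1,4) (1,5) (2,4) (2,5) (3,4) (3,5)] -> total=8
Click 2 (1,4) count=2: revealed 0 new [(none)] -> total=8
Click 3 (0,2) count=1: revealed 1 new [(0,2)] -> total=9

Answer: 9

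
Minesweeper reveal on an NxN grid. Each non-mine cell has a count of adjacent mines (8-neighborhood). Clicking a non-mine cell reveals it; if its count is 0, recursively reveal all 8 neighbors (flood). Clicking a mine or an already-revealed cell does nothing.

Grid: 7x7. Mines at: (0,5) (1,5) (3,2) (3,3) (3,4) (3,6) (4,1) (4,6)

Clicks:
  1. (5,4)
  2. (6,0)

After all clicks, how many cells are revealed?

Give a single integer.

Click 1 (5,4) count=0: revealed 18 new [(4,2) (4,3) (4,4) (4,5) (5,0) (5,1) (5,2) (5,3) (5,4) (5,5) (5,6) (6,0) (6,1) (6,2) (6,3) (6,4) (6,5) (6,6)] -> total=18
Click 2 (6,0) count=0: revealed 0 new [(none)] -> total=18

Answer: 18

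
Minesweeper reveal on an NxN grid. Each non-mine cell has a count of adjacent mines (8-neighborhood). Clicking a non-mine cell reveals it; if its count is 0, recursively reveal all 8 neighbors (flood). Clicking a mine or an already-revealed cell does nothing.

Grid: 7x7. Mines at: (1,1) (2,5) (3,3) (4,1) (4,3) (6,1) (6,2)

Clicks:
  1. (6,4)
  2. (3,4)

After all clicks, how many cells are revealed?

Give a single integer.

Answer: 14

Derivation:
Click 1 (6,4) count=0: revealed 14 new [(3,4) (3,5) (3,6) (4,4) (4,5) (4,6) (5,3) (5,4) (5,5) (5,6) (6,3) (6,4) (6,5) (6,6)] -> total=14
Click 2 (3,4) count=3: revealed 0 new [(none)] -> total=14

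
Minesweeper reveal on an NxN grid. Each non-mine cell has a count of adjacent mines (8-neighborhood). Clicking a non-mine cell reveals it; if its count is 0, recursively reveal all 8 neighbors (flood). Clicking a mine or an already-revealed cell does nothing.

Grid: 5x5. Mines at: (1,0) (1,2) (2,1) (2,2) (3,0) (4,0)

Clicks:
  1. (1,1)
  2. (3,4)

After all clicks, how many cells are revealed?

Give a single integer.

Click 1 (1,1) count=4: revealed 1 new [(1,1)] -> total=1
Click 2 (3,4) count=0: revealed 14 new [(0,3) (0,4) (1,3) (1,4) (2,3) (2,4) (3,1) (3,2) (3,3) (3,4) (4,1) (4,2) (4,3) (4,4)] -> total=15

Answer: 15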